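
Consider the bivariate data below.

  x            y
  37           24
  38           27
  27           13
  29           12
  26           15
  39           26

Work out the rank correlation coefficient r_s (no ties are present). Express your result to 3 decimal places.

0.714

Rank x: 4, 5, 2, 3, 1, 6
Rank y: 4, 6, 2, 1, 3, 5
d = rank(x) − rank(y): 0, -1, 0, 2, -2, 1; Σd² = 10
ρ = 1 − 6Σd² / [n(n²−1)] = 1 − 6×10 / (6×35) = 1 − 60/210 ≈ 0.714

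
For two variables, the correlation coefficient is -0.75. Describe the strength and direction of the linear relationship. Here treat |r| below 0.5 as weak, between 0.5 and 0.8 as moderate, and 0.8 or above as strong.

r = -0.75 < 0 so the relationship is negative.
|r| = 0.75, which falls in the moderate range.

moderate negative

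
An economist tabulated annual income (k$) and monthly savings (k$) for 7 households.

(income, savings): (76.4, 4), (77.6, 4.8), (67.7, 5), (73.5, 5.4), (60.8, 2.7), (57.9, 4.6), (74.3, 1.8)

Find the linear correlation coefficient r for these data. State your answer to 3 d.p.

0.065

n = 7, Σx = 488.2, Σy = 28.3, Σx² = 34413.8, Σy² = 124.89, Σxy = 1977.72
nΣxy − ΣxΣy = 13844.04 − 13816.06 = 27.98
nΣx² − (Σx)² = 240896.6 − 238339.24 = 2557.36; nΣy² − (Σy)² = 874.23 − 800.89 = 73.34
r = 27.98 / √(2557.36 × 73.34) = 27.98 / 433.0783 ≈ 0.065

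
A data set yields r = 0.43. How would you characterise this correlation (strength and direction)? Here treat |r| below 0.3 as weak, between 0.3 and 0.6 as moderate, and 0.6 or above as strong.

r = 0.43 > 0 so the relationship is positive.
|r| = 0.43, which falls in the moderate range.

moderate positive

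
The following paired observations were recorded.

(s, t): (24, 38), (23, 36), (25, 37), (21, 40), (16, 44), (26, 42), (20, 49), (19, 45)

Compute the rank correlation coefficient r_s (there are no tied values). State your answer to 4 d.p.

Rank s: 6, 5, 7, 4, 1, 8, 3, 2
Rank t: 3, 1, 2, 4, 6, 5, 8, 7
d = rank(s) − rank(t): 3, 4, 5, 0, -5, 3, -5, -5; Σd² = 134
ρ = 1 − 6Σd² / [n(n²−1)] = 1 − 6×134 / (8×63) = 1 − 804/504 ≈ -0.5952

-0.5952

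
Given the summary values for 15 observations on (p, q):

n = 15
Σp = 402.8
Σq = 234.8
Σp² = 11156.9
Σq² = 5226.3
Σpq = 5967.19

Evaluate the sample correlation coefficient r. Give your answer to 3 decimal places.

-0.465

r = (nΣpq − ΣpΣq) / √[(nΣp² − (Σp)²)(nΣq² − (Σq)²)]
Numerator: 15×5967.19 − 402.8×234.8 = -5069.59
Denominator: √[(167353.5 − 162247.84)(78394.5 − 55131.04)] = √[5105.66 × 23263.46] = 10898.4089
r = -5069.59 / 10898.4089 ≈ -0.465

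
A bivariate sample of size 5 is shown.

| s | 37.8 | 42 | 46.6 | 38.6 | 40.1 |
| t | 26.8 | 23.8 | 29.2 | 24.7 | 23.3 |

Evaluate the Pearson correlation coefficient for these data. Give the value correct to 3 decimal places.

0.549

n = 5, Σs = 205.1, Σt = 127.8, Σs² = 8462.37, Σt² = 3290.3, Σst = 5261.11
nΣst − ΣsΣt = 26305.55 − 26211.78 = 93.77
nΣs² − (Σs)² = 42311.85 − 42066.01 = 245.84; nΣt² − (Σt)² = 16451.5 − 16332.84 = 118.66
r = 93.77 / √(245.84 × 118.66) = 93.77 / 170.7963 ≈ 0.549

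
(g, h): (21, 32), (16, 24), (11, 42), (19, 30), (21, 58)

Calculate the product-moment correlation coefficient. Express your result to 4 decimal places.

0.1442

n = 5, Σg = 88, Σh = 186, Σg² = 1620, Σh² = 7628, Σgh = 3306
nΣgh − ΣgΣh = 16530 − 16368 = 162
nΣg² − (Σg)² = 8100 − 7744 = 356; nΣh² − (Σh)² = 38140 − 34596 = 3544
r = 162 / √(356 × 3544) = 162 / 1123.2382 ≈ 0.1442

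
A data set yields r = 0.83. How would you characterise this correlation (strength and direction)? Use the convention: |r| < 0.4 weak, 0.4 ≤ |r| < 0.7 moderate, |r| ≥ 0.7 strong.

strong positive

r = 0.83 > 0 so the relationship is positive.
|r| = 0.83, which falls in the strong range.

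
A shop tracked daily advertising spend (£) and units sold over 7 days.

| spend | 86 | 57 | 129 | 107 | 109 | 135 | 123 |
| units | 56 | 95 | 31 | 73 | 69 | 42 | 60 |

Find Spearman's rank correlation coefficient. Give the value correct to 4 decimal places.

Rank spend: 2, 1, 6, 3, 4, 7, 5
Rank units: 3, 7, 1, 6, 5, 2, 4
d = rank(spend) − rank(units): -1, -6, 5, -3, -1, 5, 1; Σd² = 98
ρ = 1 − 6Σd² / [n(n²−1)] = 1 − 6×98 / (7×48) = 1 − 588/336 ≈ -0.7500

-0.7500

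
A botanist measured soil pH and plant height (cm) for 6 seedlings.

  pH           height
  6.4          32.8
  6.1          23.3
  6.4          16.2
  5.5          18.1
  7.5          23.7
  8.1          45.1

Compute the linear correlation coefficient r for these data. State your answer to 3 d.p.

0.718

n = 6, Σx = 40, Σy = 159.2, Σx² = 271.24, Σy² = 4804.48, Σxy = 1098.34
nΣxy − ΣxΣy = 6590.04 − 6368 = 222.04
nΣx² − (Σx)² = 1627.44 − 1600 = 27.44; nΣy² − (Σy)² = 28826.88 − 25344.64 = 3482.24
r = 222.04 / √(27.44 × 3482.24) = 222.04 / 309.1159 ≈ 0.718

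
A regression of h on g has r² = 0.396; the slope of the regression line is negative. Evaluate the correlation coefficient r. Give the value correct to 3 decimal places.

-0.629

|r| = √0.396 = 0.629
The association is negative, so r = −0.629.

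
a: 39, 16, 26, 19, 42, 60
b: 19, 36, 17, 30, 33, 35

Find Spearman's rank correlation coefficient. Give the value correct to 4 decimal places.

-0.0286

Rank a: 4, 1, 3, 2, 5, 6
Rank b: 2, 6, 1, 3, 4, 5
d = rank(a) − rank(b): 2, -5, 2, -1, 1, 1; Σd² = 36
ρ = 1 − 6Σd² / [n(n²−1)] = 1 − 6×36 / (6×35) = 1 − 216/210 ≈ -0.0286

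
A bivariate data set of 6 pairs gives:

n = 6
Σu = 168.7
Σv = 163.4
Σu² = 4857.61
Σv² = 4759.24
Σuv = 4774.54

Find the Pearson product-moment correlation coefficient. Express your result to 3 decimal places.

r = (nΣuv − ΣuΣv) / √[(nΣu² − (Σu)²)(nΣv² − (Σv)²)]
Numerator: 6×4774.54 − 168.7×163.4 = 1081.66
Denominator: √[(29145.66 − 28459.69)(28555.44 − 26699.56)] = √[685.97 × 1855.88] = 1128.3076
r = 1081.66 / 1128.3076 ≈ 0.959

0.959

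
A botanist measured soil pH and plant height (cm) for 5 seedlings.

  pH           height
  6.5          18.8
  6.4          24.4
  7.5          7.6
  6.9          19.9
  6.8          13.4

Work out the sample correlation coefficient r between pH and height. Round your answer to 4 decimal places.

n = 5, Σx = 34.1, Σy = 84.1, Σx² = 233.31, Σy² = 1582.13, Σxy = 563.79
nΣxy − ΣxΣy = 2818.95 − 2867.81 = -48.86
nΣx² − (Σx)² = 1166.55 − 1162.81 = 3.74; nΣy² − (Σy)² = 7910.65 − 7072.81 = 837.84
r = -48.86 / √(3.74 × 837.84) = -48.86 / 55.9779 ≈ -0.8728

-0.8728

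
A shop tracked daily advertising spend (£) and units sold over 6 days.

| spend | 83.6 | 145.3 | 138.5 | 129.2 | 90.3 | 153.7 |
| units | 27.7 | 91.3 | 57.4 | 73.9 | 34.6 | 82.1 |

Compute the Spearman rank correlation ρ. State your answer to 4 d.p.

0.8857

Rank spend: 1, 5, 4, 3, 2, 6
Rank units: 1, 6, 3, 4, 2, 5
d = rank(spend) − rank(units): 0, -1, 1, -1, 0, 1; Σd² = 4
ρ = 1 − 6Σd² / [n(n²−1)] = 1 − 6×4 / (6×35) = 1 − 24/210 ≈ 0.8857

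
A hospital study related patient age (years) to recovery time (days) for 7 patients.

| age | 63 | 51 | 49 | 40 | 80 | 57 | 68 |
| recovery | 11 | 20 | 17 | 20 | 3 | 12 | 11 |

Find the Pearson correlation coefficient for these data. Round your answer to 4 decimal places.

n = 7, Σx = 408, Σy = 94, Σx² = 24844, Σy² = 1484, Σxy = 5018
nΣxy − ΣxΣy = 35126 − 38352 = -3226
nΣx² − (Σx)² = 173908 − 166464 = 7444; nΣy² − (Σy)² = 10388 − 8836 = 1552
r = -3226 / √(7444 × 1552) = -3226 / 3398.9834 ≈ -0.9491

-0.9491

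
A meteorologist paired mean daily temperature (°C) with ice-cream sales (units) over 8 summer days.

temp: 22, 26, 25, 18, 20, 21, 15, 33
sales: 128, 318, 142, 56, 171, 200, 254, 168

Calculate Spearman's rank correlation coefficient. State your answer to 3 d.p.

Rank temp: 5, 7, 6, 2, 3, 4, 1, 8
Rank sales: 2, 8, 3, 1, 5, 6, 7, 4
d = rank(temp) − rank(sales): 3, -1, 3, 1, -2, -2, -6, 4; Σd² = 80
ρ = 1 − 6Σd² / [n(n²−1)] = 1 − 6×80 / (8×63) = 1 − 480/504 ≈ 0.048

0.048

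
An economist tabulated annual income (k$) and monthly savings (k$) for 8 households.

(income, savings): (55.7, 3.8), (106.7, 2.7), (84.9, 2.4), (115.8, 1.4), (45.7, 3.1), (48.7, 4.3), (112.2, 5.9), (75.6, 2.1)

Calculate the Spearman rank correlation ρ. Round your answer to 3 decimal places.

Rank income: 3, 6, 5, 8, 1, 2, 7, 4
Rank savings: 6, 4, 3, 1, 5, 7, 8, 2
d = rank(income) − rank(savings): -3, 2, 2, 7, -4, -5, -1, 2; Σd² = 112
ρ = 1 − 6Σd² / [n(n²−1)] = 1 − 6×112 / (8×63) = 1 − 672/504 ≈ -0.333

-0.333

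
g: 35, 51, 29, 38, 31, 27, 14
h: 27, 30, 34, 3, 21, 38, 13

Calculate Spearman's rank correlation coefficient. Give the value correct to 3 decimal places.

-0.179

Rank g: 5, 7, 3, 6, 4, 2, 1
Rank h: 4, 5, 6, 1, 3, 7, 2
d = rank(g) − rank(h): 1, 2, -3, 5, 1, -5, -1; Σd² = 66
ρ = 1 − 6Σd² / [n(n²−1)] = 1 − 6×66 / (7×48) = 1 − 396/336 ≈ -0.179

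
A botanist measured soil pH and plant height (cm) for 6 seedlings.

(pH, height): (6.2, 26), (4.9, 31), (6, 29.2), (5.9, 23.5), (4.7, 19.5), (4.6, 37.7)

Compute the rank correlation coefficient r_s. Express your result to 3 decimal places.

Rank pH: 6, 3, 5, 4, 2, 1
Rank height: 3, 5, 4, 2, 1, 6
d = rank(pH) − rank(height): 3, -2, 1, 2, 1, -5; Σd² = 44
ρ = 1 − 6Σd² / [n(n²−1)] = 1 − 6×44 / (6×35) = 1 − 264/210 ≈ -0.257

-0.257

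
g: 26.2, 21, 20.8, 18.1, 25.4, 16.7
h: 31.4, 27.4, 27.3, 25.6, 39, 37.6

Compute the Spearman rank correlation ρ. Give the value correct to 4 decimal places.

0.3143

Rank g: 6, 4, 3, 2, 5, 1
Rank h: 4, 3, 2, 1, 6, 5
d = rank(g) − rank(h): 2, 1, 1, 1, -1, -4; Σd² = 24
ρ = 1 − 6Σd² / [n(n²−1)] = 1 − 6×24 / (6×35) = 1 − 144/210 ≈ 0.3143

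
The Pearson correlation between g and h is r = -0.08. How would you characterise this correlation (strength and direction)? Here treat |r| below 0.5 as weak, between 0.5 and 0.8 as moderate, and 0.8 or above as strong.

weak negative

r = -0.08 < 0 so the relationship is negative.
|r| = 0.08, which falls in the weak range.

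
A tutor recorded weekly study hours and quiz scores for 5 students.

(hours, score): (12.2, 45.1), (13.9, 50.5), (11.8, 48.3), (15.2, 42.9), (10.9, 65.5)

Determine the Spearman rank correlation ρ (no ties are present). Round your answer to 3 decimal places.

Rank hours: 3, 4, 2, 5, 1
Rank score: 2, 4, 3, 1, 5
d = rank(hours) − rank(score): 1, 0, -1, 4, -4; Σd² = 34
ρ = 1 − 6Σd² / [n(n²−1)] = 1 − 6×34 / (5×24) = 1 − 204/120 ≈ -0.700

-0.700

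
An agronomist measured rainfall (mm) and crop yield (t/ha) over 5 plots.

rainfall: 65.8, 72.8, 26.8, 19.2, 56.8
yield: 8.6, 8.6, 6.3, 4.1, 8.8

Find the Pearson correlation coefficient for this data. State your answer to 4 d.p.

0.9263

n = 5, Σx = 241.4, Σy = 36.4, Σx² = 13942.6, Σy² = 281.86, Σxy = 1939.36
nΣxy − ΣxΣy = 9696.8 − 8786.96 = 909.84
nΣx² − (Σx)² = 69713 − 58273.96 = 11439.04; nΣy² − (Σy)² = 1409.3 − 1324.96 = 84.34
r = 909.84 / √(11439.04 × 84.34) = 909.84 / 982.2264 ≈ 0.9263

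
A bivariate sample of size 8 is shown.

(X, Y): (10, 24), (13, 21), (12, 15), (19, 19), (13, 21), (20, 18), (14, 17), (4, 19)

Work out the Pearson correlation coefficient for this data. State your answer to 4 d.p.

-0.2082

n = 8, ΣX = 105, ΣY = 154, ΣX² = 1555, ΣY² = 3018, ΣXY = 2001
nΣXY − ΣXΣY = 16008 − 16170 = -162
nΣX² − (ΣX)² = 12440 − 11025 = 1415; nΣY² − (ΣY)² = 24144 − 23716 = 428
r = -162 / √(1415 × 428) = -162 / 778.2159 ≈ -0.2082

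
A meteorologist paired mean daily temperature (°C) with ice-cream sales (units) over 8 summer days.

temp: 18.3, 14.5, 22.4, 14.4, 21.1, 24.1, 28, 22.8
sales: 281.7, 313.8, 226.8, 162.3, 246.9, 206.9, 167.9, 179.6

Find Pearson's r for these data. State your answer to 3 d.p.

-0.470

n = 8, Σx = 165.6, Σy = 1785.9, Σx² = 3584.12, Σy² = 419818.65, Σxy = 36114.61
nΣxy − ΣxΣy = 288916.88 − 295745.04 = -6828.16
nΣx² − (Σx)² = 28672.96 − 27423.36 = 1249.6; nΣy² − (Σy)² = 3358549.2 − 3189438.81 = 169110.39
r = -6828.16 / √(1249.6 × 169110.39) = -6828.16 / 14536.8615 ≈ -0.470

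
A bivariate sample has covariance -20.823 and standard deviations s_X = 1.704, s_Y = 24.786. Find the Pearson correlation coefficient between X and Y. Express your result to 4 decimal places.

-0.4930

r = Cov(X,Y) / (s_X · s_Y) = -20.823 / (1.704 × 24.786)
  = -20.823 / 42.2353 ≈ -0.4930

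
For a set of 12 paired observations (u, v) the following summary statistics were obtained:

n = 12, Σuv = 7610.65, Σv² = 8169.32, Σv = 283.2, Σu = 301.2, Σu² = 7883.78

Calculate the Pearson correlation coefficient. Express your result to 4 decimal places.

r = (nΣuv − ΣuΣv) / √[(nΣu² − (Σu)²)(nΣv² − (Σv)²)]
Numerator: 12×7610.65 − 301.2×283.2 = 6027.96
Denominator: √[(94605.36 − 90721.44)(98031.84 − 80202.24)] = √[3883.92 × 17829.6] = 8321.5828
r = 6027.96 / 8321.5828 ≈ 0.7244

0.7244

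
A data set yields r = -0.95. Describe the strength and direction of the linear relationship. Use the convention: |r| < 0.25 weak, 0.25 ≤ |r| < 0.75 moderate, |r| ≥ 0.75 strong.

strong negative

r = -0.95 < 0 so the relationship is negative.
|r| = 0.95, which falls in the strong range.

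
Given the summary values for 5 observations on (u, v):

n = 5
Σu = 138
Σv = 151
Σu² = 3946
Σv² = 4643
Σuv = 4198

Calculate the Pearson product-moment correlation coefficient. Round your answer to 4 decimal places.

0.2852

r = (nΣuv − ΣuΣv) / √[(nΣu² − (Σu)²)(nΣv² − (Σv)²)]
Numerator: 5×4198 − 138×151 = 152
Denominator: √[(19730 − 19044)(23215 − 22801)] = √[686 × 414] = 532.9203
r = 152 / 532.9203 ≈ 0.2852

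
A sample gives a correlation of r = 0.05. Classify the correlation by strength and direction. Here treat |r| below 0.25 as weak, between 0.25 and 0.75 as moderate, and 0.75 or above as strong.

r = 0.05 > 0 so the relationship is positive.
|r| = 0.05, which falls in the weak range.

weak positive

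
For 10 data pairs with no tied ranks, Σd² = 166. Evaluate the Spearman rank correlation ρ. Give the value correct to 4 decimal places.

ρ = 1 − 6Σd² / [n(n²−1)] = 1 − 6×166 / (10×99)
  = 1 − 996/990 = 1 − 1.00606 ≈ -0.0061

-0.0061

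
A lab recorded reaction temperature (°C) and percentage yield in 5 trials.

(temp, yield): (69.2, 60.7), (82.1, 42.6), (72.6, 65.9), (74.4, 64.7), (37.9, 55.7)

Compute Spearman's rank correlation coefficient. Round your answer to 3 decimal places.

Rank temp: 2, 5, 3, 4, 1
Rank yield: 3, 1, 5, 4, 2
d = rank(temp) − rank(yield): -1, 4, -2, 0, -1; Σd² = 22
ρ = 1 − 6Σd² / [n(n²−1)] = 1 − 6×22 / (5×24) = 1 − 132/120 ≈ -0.100

-0.100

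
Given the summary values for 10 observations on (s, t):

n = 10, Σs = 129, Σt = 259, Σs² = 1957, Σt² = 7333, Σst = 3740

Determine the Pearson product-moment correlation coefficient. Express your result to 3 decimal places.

0.932

r = (nΣst − ΣsΣt) / √[(nΣs² − (Σs)²)(nΣt² − (Σt)²)]
Numerator: 10×3740 − 129×259 = 3989
Denominator: √[(19570 − 16641)(73330 − 67081)] = √[2929 × 6249] = 4278.2381
r = 3989 / 4278.2381 ≈ 0.932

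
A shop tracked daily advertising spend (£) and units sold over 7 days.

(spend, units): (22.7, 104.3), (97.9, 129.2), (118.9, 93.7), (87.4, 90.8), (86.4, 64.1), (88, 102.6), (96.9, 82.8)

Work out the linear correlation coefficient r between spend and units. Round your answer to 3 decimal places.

n = 7, Σx = 598.2, Σy = 667.5, Σx² = 56474.24, Σy² = 66086.87, Σxy = 56683.5
nΣxy − ΣxΣy = 396784.5 − 399298.5 = -2514
nΣx² − (Σx)² = 395319.68 − 357843.24 = 37476.44; nΣy² − (Σy)² = 462608.09 − 445556.25 = 17051.84
r = -2514 / √(37476.44 × 17051.84) = -2514 / 25279.2852 ≈ -0.099

-0.099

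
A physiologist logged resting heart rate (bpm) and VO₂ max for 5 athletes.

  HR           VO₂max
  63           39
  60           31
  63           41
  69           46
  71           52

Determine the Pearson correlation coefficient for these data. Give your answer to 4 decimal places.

n = 5, Σx = 326, Σy = 209, Σx² = 21340, Σy² = 8983, Σxy = 13766
nΣxy − ΣxΣy = 68830 − 68134 = 696
nΣx² − (Σx)² = 106700 − 106276 = 424; nΣy² − (Σy)² = 44915 − 43681 = 1234
r = 696 / √(424 × 1234) = 696 / 723.3367 ≈ 0.9622

0.9622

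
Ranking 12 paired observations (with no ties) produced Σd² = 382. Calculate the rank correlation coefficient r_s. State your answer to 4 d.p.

ρ = 1 − 6Σd² / [n(n²−1)] = 1 − 6×382 / (12×143)
  = 1 − 2292/1716 = 1 − 1.33566 ≈ -0.3357

-0.3357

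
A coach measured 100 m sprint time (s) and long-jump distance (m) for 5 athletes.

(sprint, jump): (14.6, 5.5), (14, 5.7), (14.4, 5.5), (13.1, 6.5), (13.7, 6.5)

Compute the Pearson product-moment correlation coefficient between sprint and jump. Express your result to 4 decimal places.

n = 5, Σx = 69.8, Σy = 29.7, Σx² = 975.82, Σy² = 177.49, Σxy = 413.5
nΣxy − ΣxΣy = 2067.5 − 2073.06 = -5.56
nΣx² − (Σx)² = 4879.1 − 4872.04 = 7.06; nΣy² − (Σy)² = 887.45 − 882.09 = 5.36
r = -5.56 / √(7.06 × 5.36) = -5.56 / 6.1516 ≈ -0.9038

-0.9038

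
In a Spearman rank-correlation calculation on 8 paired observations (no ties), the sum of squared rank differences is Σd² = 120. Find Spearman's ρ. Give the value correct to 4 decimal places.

ρ = 1 − 6Σd² / [n(n²−1)] = 1 − 6×120 / (8×63)
  = 1 − 720/504 = 1 − 1.42857 ≈ -0.4286

-0.4286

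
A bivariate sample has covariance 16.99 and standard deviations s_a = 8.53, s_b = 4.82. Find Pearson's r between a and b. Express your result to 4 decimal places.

r = Cov(a,b) / (s_a · s_b) = 16.99 / (8.53 × 4.82)
  = 16.99 / 41.1146 ≈ 0.4132

0.4132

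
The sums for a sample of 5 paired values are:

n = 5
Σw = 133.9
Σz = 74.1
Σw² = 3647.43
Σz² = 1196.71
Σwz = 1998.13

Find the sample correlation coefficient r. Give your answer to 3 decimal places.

r = (nΣwz − ΣwΣz) / √[(nΣw² − (Σw)²)(nΣz² − (Σz)²)]
Numerator: 5×1998.13 − 133.9×74.1 = 68.66
Denominator: √[(18237.15 − 17929.21)(5983.55 − 5490.81)] = √[307.94 × 492.74] = 389.5309
r = 68.66 / 389.5309 ≈ 0.176

0.176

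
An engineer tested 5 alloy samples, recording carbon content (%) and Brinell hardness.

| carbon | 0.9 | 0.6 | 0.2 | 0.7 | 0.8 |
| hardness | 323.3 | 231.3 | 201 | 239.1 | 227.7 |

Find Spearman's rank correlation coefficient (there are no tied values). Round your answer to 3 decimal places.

0.700

Rank carbon: 5, 2, 1, 3, 4
Rank hardness: 5, 3, 1, 4, 2
d = rank(carbon) − rank(hardness): 0, -1, 0, -1, 2; Σd² = 6
ρ = 1 − 6Σd² / [n(n²−1)] = 1 − 6×6 / (5×24) = 1 − 36/120 ≈ 0.700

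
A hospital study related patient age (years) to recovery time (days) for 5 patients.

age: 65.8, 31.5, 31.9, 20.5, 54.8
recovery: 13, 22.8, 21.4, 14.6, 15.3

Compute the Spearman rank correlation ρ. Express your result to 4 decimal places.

-0.4000

Rank age: 5, 2, 3, 1, 4
Rank recovery: 1, 5, 4, 2, 3
d = rank(age) − rank(recovery): 4, -3, -1, -1, 1; Σd² = 28
ρ = 1 − 6Σd² / [n(n²−1)] = 1 − 6×28 / (5×24) = 1 − 168/120 ≈ -0.4000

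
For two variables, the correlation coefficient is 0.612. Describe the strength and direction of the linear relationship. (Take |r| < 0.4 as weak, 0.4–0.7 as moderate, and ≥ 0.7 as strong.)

moderate positive

r = 0.612 > 0 so the relationship is positive.
|r| = 0.612, which falls in the moderate range.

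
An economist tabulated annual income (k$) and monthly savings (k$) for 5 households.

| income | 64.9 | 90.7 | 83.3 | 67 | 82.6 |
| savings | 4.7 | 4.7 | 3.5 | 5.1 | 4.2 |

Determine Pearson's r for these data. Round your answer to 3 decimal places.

n = 5, Σx = 388.5, Σy = 22.2, Σx² = 30689.15, Σy² = 100.08, Σxy = 1711.49
nΣxy − ΣxΣy = 8557.45 − 8624.7 = -67.25
nΣx² − (Σx)² = 153445.75 − 150932.25 = 2513.5; nΣy² − (Σy)² = 500.4 − 492.84 = 7.56
r = -67.25 / √(2513.5 × 7.56) = -67.25 / 137.8480 ≈ -0.488

-0.488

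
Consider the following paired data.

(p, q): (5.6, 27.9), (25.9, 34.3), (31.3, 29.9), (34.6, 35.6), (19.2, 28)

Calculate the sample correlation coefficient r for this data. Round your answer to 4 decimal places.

0.7189

n = 5, Σp = 116.6, Σq = 155.7, Σp² = 3247.66, Σq² = 4900.27, Σpq = 3749.84
nΣpq − ΣpΣq = 18749.2 − 18154.62 = 594.58
nΣp² − (Σp)² = 16238.3 − 13595.56 = 2642.74; nΣq² − (Σq)² = 24501.35 − 24242.49 = 258.86
r = 594.58 / √(2642.74 × 258.86) = 594.58 / 827.1032 ≈ 0.7189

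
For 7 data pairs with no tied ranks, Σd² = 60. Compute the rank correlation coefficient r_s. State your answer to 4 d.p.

-0.0714

ρ = 1 − 6Σd² / [n(n²−1)] = 1 − 6×60 / (7×48)
  = 1 − 360/336 = 1 − 1.07143 ≈ -0.0714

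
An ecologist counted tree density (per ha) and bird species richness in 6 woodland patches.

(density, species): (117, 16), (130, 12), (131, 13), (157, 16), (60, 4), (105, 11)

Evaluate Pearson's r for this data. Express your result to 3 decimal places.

0.886

n = 6, Σx = 700, Σy = 72, Σx² = 87024, Σy² = 962, Σxy = 9042
nΣxy − ΣxΣy = 54252 − 50400 = 3852
nΣx² − (Σx)² = 522144 − 490000 = 32144; nΣy² − (Σy)² = 5772 − 5184 = 588
r = 3852 / √(32144 × 588) = 3852 / 4347.4903 ≈ 0.886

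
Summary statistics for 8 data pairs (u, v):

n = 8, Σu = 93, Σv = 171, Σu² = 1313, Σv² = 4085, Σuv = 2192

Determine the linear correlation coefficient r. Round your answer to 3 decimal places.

0.647

r = (nΣuv − ΣuΣv) / √[(nΣu² − (Σu)²)(nΣv² − (Σv)²)]
Numerator: 8×2192 − 93×171 = 1633
Denominator: √[(10504 − 8649)(32680 − 29241)] = √[1855 × 3439] = 2525.7365
r = 1633 / 2525.7365 ≈ 0.647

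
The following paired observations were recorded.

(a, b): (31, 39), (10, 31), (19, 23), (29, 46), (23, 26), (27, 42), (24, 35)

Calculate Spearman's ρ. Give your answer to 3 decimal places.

Rank a: 7, 1, 2, 6, 3, 5, 4
Rank b: 5, 3, 1, 7, 2, 6, 4
d = rank(a) − rank(b): 2, -2, 1, -1, 1, -1, 0; Σd² = 12
ρ = 1 − 6Σd² / [n(n²−1)] = 1 − 6×12 / (7×48) = 1 − 72/336 ≈ 0.786

0.786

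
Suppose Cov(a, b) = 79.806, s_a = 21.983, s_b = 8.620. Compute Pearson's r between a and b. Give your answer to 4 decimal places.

0.4212

r = Cov(a,b) / (s_a · s_b) = 79.806 / (21.983 × 8.620)
  = 79.806 / 189.4935 ≈ 0.4212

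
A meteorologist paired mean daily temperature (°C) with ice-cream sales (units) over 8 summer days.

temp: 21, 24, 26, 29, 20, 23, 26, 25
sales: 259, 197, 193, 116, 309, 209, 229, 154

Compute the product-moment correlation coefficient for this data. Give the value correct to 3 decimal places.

n = 8, Σx = 194, Σy = 1666, Σx² = 4764, Σy² = 371914, Σxy = 39340
nΣxy − ΣxΣy = 314720 − 323204 = -8484
nΣx² − (Σx)² = 38112 − 37636 = 476; nΣy² − (Σy)² = 2975312 − 2775556 = 199756
r = -8484 / √(476 × 199756) = -8484 / 9751.0951 ≈ -0.870

-0.870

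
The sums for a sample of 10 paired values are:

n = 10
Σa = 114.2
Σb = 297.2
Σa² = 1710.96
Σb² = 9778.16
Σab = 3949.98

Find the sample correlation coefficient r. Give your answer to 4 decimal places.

r = (nΣab − ΣaΣb) / √[(nΣa² − (Σa)²)(nΣb² − (Σb)²)]
Numerator: 10×3949.98 − 114.2×297.2 = 5559.56
Denominator: √[(17109.6 − 13041.64)(97781.6 − 88327.84)] = √[4067.96 × 9453.76] = 6201.4125
r = 5559.56 / 6201.4125 ≈ 0.8965

0.8965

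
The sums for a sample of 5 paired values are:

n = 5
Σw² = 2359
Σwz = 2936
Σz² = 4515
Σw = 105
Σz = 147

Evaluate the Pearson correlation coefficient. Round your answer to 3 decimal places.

r = (nΣwz − ΣwΣz) / √[(nΣw² − (Σw)²)(nΣz² − (Σz)²)]
Numerator: 5×2936 − 105×147 = -755
Denominator: √[(11795 − 11025)(22575 − 21609)] = √[770 × 966] = 862.4500
r = -755 / 862.4500 ≈ -0.875

-0.875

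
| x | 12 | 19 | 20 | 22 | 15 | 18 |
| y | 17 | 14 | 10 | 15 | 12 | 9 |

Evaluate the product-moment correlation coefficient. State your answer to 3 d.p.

n = 6, Σx = 106, Σy = 77, Σx² = 1938, Σy² = 1035, Σxy = 1342
nΣxy − ΣxΣy = 8052 − 8162 = -110
nΣx² − (Σx)² = 11628 − 11236 = 392; nΣy² − (Σy)² = 6210 − 5929 = 281
r = -110 / √(392 × 281) = -110 / 331.8915 ≈ -0.331

-0.331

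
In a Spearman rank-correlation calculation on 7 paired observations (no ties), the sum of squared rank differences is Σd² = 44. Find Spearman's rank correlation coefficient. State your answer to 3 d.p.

0.214

ρ = 1 − 6Σd² / [n(n²−1)] = 1 − 6×44 / (7×48)
  = 1 − 264/336 = 1 − 0.7857 ≈ 0.214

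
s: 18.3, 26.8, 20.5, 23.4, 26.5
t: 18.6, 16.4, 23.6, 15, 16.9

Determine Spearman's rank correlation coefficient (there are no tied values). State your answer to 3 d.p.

-0.600

Rank s: 1, 5, 2, 3, 4
Rank t: 4, 2, 5, 1, 3
d = rank(s) − rank(t): -3, 3, -3, 2, 1; Σd² = 32
ρ = 1 − 6Σd² / [n(n²−1)] = 1 − 6×32 / (5×24) = 1 − 192/120 ≈ -0.600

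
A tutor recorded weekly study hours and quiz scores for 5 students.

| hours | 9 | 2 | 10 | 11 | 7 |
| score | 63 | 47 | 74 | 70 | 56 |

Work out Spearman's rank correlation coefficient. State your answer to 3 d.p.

0.900

Rank hours: 3, 1, 4, 5, 2
Rank score: 3, 1, 5, 4, 2
d = rank(hours) − rank(score): 0, 0, -1, 1, 0; Σd² = 2
ρ = 1 − 6Σd² / [n(n²−1)] = 1 − 6×2 / (5×24) = 1 − 12/120 ≈ 0.900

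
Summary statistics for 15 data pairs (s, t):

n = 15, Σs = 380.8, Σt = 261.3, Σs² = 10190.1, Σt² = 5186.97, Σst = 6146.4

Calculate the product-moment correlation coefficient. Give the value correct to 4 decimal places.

r = (nΣst − ΣsΣt) / √[(nΣs² − (Σs)²)(nΣt² − (Σt)²)]
Numerator: 15×6146.4 − 380.8×261.3 = -7307.04
Denominator: √[(152851.5 − 145008.64)(77804.55 − 68277.69)] = √[7842.86 × 9526.86] = 8643.9475
r = -7307.04 / 8643.9475 ≈ -0.8453

-0.8453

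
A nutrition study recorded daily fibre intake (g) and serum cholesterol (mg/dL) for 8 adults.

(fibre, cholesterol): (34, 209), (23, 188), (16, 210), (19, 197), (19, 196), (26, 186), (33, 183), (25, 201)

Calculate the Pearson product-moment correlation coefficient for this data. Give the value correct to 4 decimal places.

n = 8, Σx = 195, Σy = 1570, Σx² = 5053, Σy² = 308836, Σxy = 38157
nΣxy − ΣxΣy = 305256 − 306150 = -894
nΣx² − (Σx)² = 40424 − 38025 = 2399; nΣy² − (Σy)² = 2470688 − 2464900 = 5788
r = -894 / √(2399 × 5788) = -894 / 3726.3135 ≈ -0.2399

-0.2399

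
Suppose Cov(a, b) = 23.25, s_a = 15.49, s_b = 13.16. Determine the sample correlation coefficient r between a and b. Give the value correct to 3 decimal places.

0.114

r = Cov(a,b) / (s_a · s_b) = 23.25 / (15.49 × 13.16)
  = 23.25 / 203.8484 ≈ 0.114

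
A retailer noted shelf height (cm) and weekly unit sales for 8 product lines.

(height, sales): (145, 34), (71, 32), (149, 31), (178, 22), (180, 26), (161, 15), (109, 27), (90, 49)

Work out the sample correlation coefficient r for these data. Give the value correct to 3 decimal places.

n = 8, Σx = 1083, Σy = 236, Σx² = 158253, Σy² = 7656, Σxy = 30185
nΣxy − ΣxΣy = 241480 − 255588 = -14108
nΣx² − (Σx)² = 1266024 − 1172889 = 93135; nΣy² − (Σy)² = 61248 − 55696 = 5552
r = -14108 / √(93135 × 5552) = -14108 / 22739.5145 ≈ -0.620

-0.620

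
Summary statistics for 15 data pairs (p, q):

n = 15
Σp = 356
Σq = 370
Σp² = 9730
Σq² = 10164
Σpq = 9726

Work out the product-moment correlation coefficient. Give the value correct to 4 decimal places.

0.8195

r = (nΣpq − ΣpΣq) / √[(nΣp² − (Σp)²)(nΣq² − (Σq)²)]
Numerator: 15×9726 − 356×370 = 14170
Denominator: √[(145950 − 126736)(152460 − 136900)] = √[19214 × 15560] = 17290.7443
r = 14170 / 17290.7443 ≈ 0.8195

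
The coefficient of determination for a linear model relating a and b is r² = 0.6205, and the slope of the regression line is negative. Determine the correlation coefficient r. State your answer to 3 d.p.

-0.788

|r| = √0.6205 = 0.788
The association is negative, so r = −0.788.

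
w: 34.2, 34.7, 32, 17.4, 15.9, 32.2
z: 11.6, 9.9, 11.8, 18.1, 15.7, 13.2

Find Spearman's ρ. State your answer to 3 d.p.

-0.886

Rank w: 5, 6, 3, 2, 1, 4
Rank z: 2, 1, 3, 6, 5, 4
d = rank(w) − rank(z): 3, 5, 0, -4, -4, 0; Σd² = 66
ρ = 1 − 6Σd² / [n(n²−1)] = 1 − 6×66 / (6×35) = 1 − 396/210 ≈ -0.886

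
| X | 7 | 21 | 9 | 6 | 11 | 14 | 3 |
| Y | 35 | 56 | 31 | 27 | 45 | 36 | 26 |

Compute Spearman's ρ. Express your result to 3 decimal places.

0.929

Rank X: 3, 7, 4, 2, 5, 6, 1
Rank Y: 4, 7, 3, 2, 6, 5, 1
d = rank(X) − rank(Y): -1, 0, 1, 0, -1, 1, 0; Σd² = 4
ρ = 1 − 6Σd² / [n(n²−1)] = 1 − 6×4 / (7×48) = 1 − 24/336 ≈ 0.929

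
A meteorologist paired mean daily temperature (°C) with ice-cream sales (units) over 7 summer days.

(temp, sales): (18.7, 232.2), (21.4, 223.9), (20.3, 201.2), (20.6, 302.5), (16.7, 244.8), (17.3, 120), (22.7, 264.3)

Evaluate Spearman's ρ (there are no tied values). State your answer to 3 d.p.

Rank temp: 3, 6, 4, 5, 1, 2, 7
Rank sales: 4, 3, 2, 7, 5, 1, 6
d = rank(temp) − rank(sales): -1, 3, 2, -2, -4, 1, 1; Σd² = 36
ρ = 1 − 6Σd² / [n(n²−1)] = 1 − 6×36 / (7×48) = 1 − 216/336 ≈ 0.357

0.357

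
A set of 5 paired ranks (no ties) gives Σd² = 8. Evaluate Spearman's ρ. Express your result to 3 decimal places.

ρ = 1 − 6Σd² / [n(n²−1)] = 1 − 6×8 / (5×24)
  = 1 − 48/120 = 1 − 0.4000 ≈ 0.600

0.600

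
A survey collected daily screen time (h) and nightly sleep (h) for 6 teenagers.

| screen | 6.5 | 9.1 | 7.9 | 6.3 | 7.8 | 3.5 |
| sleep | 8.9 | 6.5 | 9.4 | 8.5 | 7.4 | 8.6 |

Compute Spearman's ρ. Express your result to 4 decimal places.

Rank screen: 3, 6, 5, 2, 4, 1
Rank sleep: 5, 1, 6, 3, 2, 4
d = rank(screen) − rank(sleep): -2, 5, -1, -1, 2, -3; Σd² = 44
ρ = 1 − 6Σd² / [n(n²−1)] = 1 − 6×44 / (6×35) = 1 − 264/210 ≈ -0.2571

-0.2571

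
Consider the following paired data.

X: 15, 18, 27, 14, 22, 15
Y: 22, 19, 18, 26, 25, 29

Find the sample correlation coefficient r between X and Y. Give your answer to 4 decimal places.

-0.5947

n = 6, ΣX = 111, ΣY = 139, ΣX² = 2183, ΣY² = 3311, ΣXY = 2507
nΣXY − ΣXΣY = 15042 − 15429 = -387
nΣX² − (ΣX)² = 13098 − 12321 = 777; nΣY² − (ΣY)² = 19866 − 19321 = 545
r = -387 / √(777 × 545) = -387 / 650.7419 ≈ -0.5947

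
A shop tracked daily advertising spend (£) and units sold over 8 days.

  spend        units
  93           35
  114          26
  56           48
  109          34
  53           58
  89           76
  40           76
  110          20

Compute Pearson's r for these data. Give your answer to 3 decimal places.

-0.737

n = 8, Σx = 664, Σy = 373, Σx² = 61092, Σy² = 20677, Σxy = 27691
nΣxy − ΣxΣy = 221528 − 247672 = -26144
nΣx² − (Σx)² = 488736 − 440896 = 47840; nΣy² − (Σy)² = 165416 − 139129 = 26287
r = -26144 / √(47840 × 26287) = -26144 / 35462.2346 ≈ -0.737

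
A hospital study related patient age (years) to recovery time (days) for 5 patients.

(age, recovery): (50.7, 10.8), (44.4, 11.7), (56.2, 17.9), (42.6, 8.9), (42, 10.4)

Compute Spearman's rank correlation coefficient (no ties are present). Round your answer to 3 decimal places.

Rank age: 4, 3, 5, 2, 1
Rank recovery: 3, 4, 5, 1, 2
d = rank(age) − rank(recovery): 1, -1, 0, 1, -1; Σd² = 4
ρ = 1 − 6Σd² / [n(n²−1)] = 1 − 6×4 / (5×24) = 1 − 24/120 ≈ 0.800

0.800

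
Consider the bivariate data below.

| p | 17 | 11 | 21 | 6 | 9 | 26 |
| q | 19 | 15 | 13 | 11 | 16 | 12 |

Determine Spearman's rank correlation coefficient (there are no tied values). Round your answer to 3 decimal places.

Rank p: 4, 3, 5, 1, 2, 6
Rank q: 6, 4, 3, 1, 5, 2
d = rank(p) − rank(q): -2, -1, 2, 0, -3, 4; Σd² = 34
ρ = 1 − 6Σd² / [n(n²−1)] = 1 − 6×34 / (6×35) = 1 − 204/210 ≈ 0.029

0.029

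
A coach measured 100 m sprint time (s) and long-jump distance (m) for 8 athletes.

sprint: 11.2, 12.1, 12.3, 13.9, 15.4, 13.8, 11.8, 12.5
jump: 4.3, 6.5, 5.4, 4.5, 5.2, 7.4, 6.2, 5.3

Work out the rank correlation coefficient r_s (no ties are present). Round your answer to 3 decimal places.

Rank sprint: 1, 3, 4, 7, 8, 6, 2, 5
Rank jump: 1, 7, 5, 2, 3, 8, 6, 4
d = rank(sprint) − rank(jump): 0, -4, -1, 5, 5, -2, -4, 1; Σd² = 88
ρ = 1 − 6Σd² / [n(n²−1)] = 1 − 6×88 / (8×63) = 1 − 528/504 ≈ -0.048

-0.048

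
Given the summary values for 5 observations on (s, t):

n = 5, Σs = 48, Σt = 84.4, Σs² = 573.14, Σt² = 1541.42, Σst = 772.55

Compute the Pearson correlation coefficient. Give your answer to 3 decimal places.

-0.329

r = (nΣst − ΣsΣt) / √[(nΣs² − (Σs)²)(nΣt² − (Σt)²)]
Numerator: 5×772.55 − 48×84.4 = -188.45
Denominator: √[(2865.7 − 2304)(7707.1 − 7123.36)] = √[561.7 × 583.74] = 572.6140
r = -188.45 / 572.6140 ≈ -0.329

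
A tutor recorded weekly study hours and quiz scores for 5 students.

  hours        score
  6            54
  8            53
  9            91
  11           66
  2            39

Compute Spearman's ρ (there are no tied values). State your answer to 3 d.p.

0.800

Rank hours: 2, 3, 4, 5, 1
Rank score: 3, 2, 5, 4, 1
d = rank(hours) − rank(score): -1, 1, -1, 1, 0; Σd² = 4
ρ = 1 − 6Σd² / [n(n²−1)] = 1 − 6×4 / (5×24) = 1 − 24/120 ≈ 0.800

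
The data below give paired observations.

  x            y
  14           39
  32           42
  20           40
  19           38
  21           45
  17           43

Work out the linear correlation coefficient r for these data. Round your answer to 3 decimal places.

0.302

n = 6, Σx = 123, Σy = 247, Σx² = 2711, Σy² = 10203, Σxy = 5088
nΣxy − ΣxΣy = 30528 − 30381 = 147
nΣx² − (Σx)² = 16266 − 15129 = 1137; nΣy² − (Σy)² = 61218 − 61009 = 209
r = 147 / √(1137 × 209) = 147 / 487.4762 ≈ 0.302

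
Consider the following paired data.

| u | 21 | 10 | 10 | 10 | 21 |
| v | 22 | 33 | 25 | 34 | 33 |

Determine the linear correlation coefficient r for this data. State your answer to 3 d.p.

n = 5, Σu = 72, Σv = 147, Σu² = 1182, Σv² = 4443, Σuv = 2075
nΣuv − ΣuΣv = 10375 − 10584 = -209
nΣu² − (Σu)² = 5910 − 5184 = 726; nΣv² − (Σv)² = 22215 − 21609 = 606
r = -209 / √(726 × 606) = -209 / 663.2918 ≈ -0.315

-0.315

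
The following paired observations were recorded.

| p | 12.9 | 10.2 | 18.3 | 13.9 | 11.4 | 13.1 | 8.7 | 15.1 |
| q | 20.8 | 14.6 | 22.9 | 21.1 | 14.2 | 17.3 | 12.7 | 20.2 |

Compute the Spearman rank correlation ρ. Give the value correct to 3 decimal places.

0.857

Rank p: 4, 2, 8, 6, 3, 5, 1, 7
Rank q: 6, 3, 8, 7, 2, 4, 1, 5
d = rank(p) − rank(q): -2, -1, 0, -1, 1, 1, 0, 2; Σd² = 12
ρ = 1 − 6Σd² / [n(n²−1)] = 1 − 6×12 / (8×63) = 1 − 72/504 ≈ 0.857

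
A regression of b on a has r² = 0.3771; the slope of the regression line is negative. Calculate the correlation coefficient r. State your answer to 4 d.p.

|r| = √0.3771 = 0.6141
The association is negative, so r = −0.6141.

-0.6141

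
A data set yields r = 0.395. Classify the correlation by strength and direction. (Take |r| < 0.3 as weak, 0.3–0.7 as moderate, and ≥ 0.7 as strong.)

moderate positive

r = 0.395 > 0 so the relationship is positive.
|r| = 0.395, which falls in the moderate range.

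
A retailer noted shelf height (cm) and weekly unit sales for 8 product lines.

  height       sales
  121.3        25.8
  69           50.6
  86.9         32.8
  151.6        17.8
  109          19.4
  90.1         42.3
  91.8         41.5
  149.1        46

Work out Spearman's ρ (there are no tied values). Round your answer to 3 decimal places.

-0.548

Rank height: 6, 1, 2, 8, 5, 3, 4, 7
Rank sales: 3, 8, 4, 1, 2, 6, 5, 7
d = rank(height) − rank(sales): 3, -7, -2, 7, 3, -3, -1, 0; Σd² = 130
ρ = 1 − 6Σd² / [n(n²−1)] = 1 − 6×130 / (8×63) = 1 − 780/504 ≈ -0.548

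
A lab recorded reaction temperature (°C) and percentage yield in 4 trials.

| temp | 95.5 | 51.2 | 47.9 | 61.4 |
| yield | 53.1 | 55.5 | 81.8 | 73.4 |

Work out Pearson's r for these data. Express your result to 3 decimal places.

-0.600

n = 4, Σx = 256, Σy = 263.8, Σx² = 17806.06, Σy² = 17978.66, Σxy = 16337.63
nΣxy − ΣxΣy = 65350.52 − 67532.8 = -2182.28
nΣx² − (Σx)² = 71224.24 − 65536 = 5688.24; nΣy² − (Σy)² = 71914.64 − 69590.44 = 2324.2
r = -2182.28 / √(5688.24 × 2324.2) = -2182.28 / 3636.0153 ≈ -0.600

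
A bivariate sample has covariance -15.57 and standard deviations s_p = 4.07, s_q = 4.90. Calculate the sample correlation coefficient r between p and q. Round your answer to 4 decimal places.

r = Cov(p,q) / (s_p · s_q) = -15.57 / (4.07 × 4.90)
  = -15.57 / 19.9430 ≈ -0.7807

-0.7807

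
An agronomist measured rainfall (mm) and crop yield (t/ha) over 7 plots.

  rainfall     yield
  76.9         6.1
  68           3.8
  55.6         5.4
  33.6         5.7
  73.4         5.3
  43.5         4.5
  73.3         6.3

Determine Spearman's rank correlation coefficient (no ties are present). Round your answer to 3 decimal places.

0.286

Rank rainfall: 7, 4, 3, 1, 6, 2, 5
Rank yield: 6, 1, 4, 5, 3, 2, 7
d = rank(rainfall) − rank(yield): 1, 3, -1, -4, 3, 0, -2; Σd² = 40
ρ = 1 − 6Σd² / [n(n²−1)] = 1 − 6×40 / (7×48) = 1 − 240/336 ≈ 0.286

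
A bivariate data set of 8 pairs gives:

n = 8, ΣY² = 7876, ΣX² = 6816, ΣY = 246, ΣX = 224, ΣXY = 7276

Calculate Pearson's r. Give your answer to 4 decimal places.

0.9425

r = (nΣXY − ΣXΣY) / √[(nΣX² − (ΣX)²)(nΣY² − (ΣY)²)]
Numerator: 8×7276 − 224×246 = 3104
Denominator: √[(54528 − 50176)(63008 − 60516)] = √[4352 × 2492] = 3293.2027
r = 3104 / 3293.2027 ≈ 0.9425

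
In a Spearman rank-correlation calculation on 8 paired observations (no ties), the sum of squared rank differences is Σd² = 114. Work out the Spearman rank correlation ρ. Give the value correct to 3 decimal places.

ρ = 1 − 6Σd² / [n(n²−1)] = 1 − 6×114 / (8×63)
  = 1 − 684/504 = 1 − 1.3571 ≈ -0.357

-0.357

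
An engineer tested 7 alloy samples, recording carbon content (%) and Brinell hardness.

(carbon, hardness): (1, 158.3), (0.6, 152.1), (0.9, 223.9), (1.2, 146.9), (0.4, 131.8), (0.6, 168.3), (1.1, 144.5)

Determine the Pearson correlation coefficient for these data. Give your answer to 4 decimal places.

0.1337

n = 7, Σx = 5.8, Σy = 1125.8, Σx² = 5.34, Σy² = 186480.5, Σxy = 940
nΣxy − ΣxΣy = 6580 − 6529.64 = 50.36
nΣx² − (Σx)² = 37.38 − 33.64 = 3.74; nΣy² − (Σy)² = 1305363.5 − 1267425.64 = 37937.86
r = 50.36 / √(3.74 × 37937.86) = 50.36 / 376.6797 ≈ 0.1337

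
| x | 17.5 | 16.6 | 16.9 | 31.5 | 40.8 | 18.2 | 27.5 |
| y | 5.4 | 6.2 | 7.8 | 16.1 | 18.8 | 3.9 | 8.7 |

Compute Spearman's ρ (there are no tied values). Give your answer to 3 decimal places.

0.679

Rank x: 3, 1, 2, 6, 7, 4, 5
Rank y: 2, 3, 4, 6, 7, 1, 5
d = rank(x) − rank(y): 1, -2, -2, 0, 0, 3, 0; Σd² = 18
ρ = 1 − 6Σd² / [n(n²−1)] = 1 − 6×18 / (7×48) = 1 − 108/336 ≈ 0.679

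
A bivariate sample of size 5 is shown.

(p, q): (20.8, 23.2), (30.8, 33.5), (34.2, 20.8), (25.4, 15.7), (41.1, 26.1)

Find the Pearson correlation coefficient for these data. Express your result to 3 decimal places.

n = 5, Σp = 152.3, Σq = 119.3, Σp² = 4885.29, Σq² = 3020.83, Σpq = 3697.21
nΣpq − ΣpΣq = 18486.05 − 18169.39 = 316.66
nΣp² − (Σp)² = 24426.45 − 23195.29 = 1231.16; nΣq² − (Σq)² = 15104.15 − 14232.49 = 871.66
r = 316.66 / √(1231.16 × 871.66) = 316.66 / 1035.9309 ≈ 0.306

0.306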